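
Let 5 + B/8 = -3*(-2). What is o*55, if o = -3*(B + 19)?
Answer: -4455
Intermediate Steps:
B = 8 (B = -40 + 8*(-3*(-2)) = -40 + 8*6 = -40 + 48 = 8)
o = -81 (o = -3*(8 + 19) = -3*27 = -81)
o*55 = -81*55 = -4455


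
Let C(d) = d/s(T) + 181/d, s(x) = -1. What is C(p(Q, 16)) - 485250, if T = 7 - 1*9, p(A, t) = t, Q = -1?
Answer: -7764075/16 ≈ -4.8525e+5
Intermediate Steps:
T = -2 (T = 7 - 9 = -2)
C(d) = -d + 181/d (C(d) = d/(-1) + 181/d = d*(-1) + 181/d = -d + 181/d)
C(p(Q, 16)) - 485250 = (-1*16 + 181/16) - 485250 = (-16 + 181*(1/16)) - 485250 = (-16 + 181/16) - 485250 = -75/16 - 485250 = -7764075/16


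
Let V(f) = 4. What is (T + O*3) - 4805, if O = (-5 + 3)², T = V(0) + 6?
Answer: -4783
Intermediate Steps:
T = 10 (T = 4 + 6 = 10)
O = 4 (O = (-2)² = 4)
(T + O*3) - 4805 = (10 + 4*3) - 4805 = (10 + 12) - 155*31 = 22 - 4805 = -4783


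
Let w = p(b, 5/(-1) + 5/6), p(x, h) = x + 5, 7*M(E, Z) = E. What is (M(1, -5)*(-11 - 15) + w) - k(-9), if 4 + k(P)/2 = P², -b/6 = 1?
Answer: -1111/7 ≈ -158.71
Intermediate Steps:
M(E, Z) = E/7
b = -6 (b = -6*1 = -6)
p(x, h) = 5 + x
k(P) = -8 + 2*P²
w = -1 (w = 5 - 6 = -1)
(M(1, -5)*(-11 - 15) + w) - k(-9) = (((⅐)*1)*(-11 - 15) - 1) - (-8 + 2*(-9)²) = ((⅐)*(-26) - 1) - (-8 + 2*81) = (-26/7 - 1) - (-8 + 162) = -33/7 - 1*154 = -33/7 - 154 = -1111/7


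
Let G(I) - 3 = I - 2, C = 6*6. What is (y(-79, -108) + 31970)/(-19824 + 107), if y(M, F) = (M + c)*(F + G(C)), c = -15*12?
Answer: -50359/19717 ≈ -2.5541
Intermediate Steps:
C = 36
G(I) = 1 + I (G(I) = 3 + (I - 2) = 3 + (-2 + I) = 1 + I)
c = -180
y(M, F) = (-180 + M)*(37 + F) (y(M, F) = (M - 180)*(F + (1 + 36)) = (-180 + M)*(F + 37) = (-180 + M)*(37 + F))
(y(-79, -108) + 31970)/(-19824 + 107) = ((-6660 - 180*(-108) + 37*(-79) - 108*(-79)) + 31970)/(-19824 + 107) = ((-6660 + 19440 - 2923 + 8532) + 31970)/(-19717) = (18389 + 31970)*(-1/19717) = 50359*(-1/19717) = -50359/19717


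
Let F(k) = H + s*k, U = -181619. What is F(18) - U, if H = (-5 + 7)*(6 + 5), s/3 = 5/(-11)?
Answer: 1997781/11 ≈ 1.8162e+5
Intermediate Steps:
s = -15/11 (s = 3*(5/(-11)) = 3*(5*(-1/11)) = 3*(-5/11) = -15/11 ≈ -1.3636)
H = 22 (H = 2*11 = 22)
F(k) = 22 - 15*k/11
F(18) - U = (22 - 15/11*18) - 1*(-181619) = (22 - 270/11) + 181619 = -28/11 + 181619 = 1997781/11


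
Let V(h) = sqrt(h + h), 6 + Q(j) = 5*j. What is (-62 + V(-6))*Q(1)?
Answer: 62 - 2*I*sqrt(3) ≈ 62.0 - 3.4641*I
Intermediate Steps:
Q(j) = -6 + 5*j
V(h) = sqrt(2)*sqrt(h) (V(h) = sqrt(2*h) = sqrt(2)*sqrt(h))
(-62 + V(-6))*Q(1) = (-62 + sqrt(2)*sqrt(-6))*(-6 + 5*1) = (-62 + sqrt(2)*(I*sqrt(6)))*(-6 + 5) = (-62 + 2*I*sqrt(3))*(-1) = 62 - 2*I*sqrt(3)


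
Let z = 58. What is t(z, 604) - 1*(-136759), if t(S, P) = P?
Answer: 137363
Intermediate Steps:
t(z, 604) - 1*(-136759) = 604 - 1*(-136759) = 604 + 136759 = 137363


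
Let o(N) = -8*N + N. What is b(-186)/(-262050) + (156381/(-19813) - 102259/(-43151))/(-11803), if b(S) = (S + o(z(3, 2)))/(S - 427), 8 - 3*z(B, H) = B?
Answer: 61339605854536979/131430960144483600150 ≈ 0.00046671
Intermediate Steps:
z(B, H) = 8/3 - B/3
o(N) = -7*N
b(S) = (-35/3 + S)/(-427 + S) (b(S) = (S - 7*(8/3 - ⅓*3))/(S - 427) = (S - 7*(8/3 - 1))/(-427 + S) = (S - 7*5/3)/(-427 + S) = (S - 35/3)/(-427 + S) = (-35/3 + S)/(-427 + S))
b(-186)/(-262050) + (156381/(-19813) - 102259/(-43151))/(-11803) = ((-35/3 - 186)/(-427 - 186))/(-262050) + (156381/(-19813) - 102259/(-43151))/(-11803) = (-593/3/(-613))*(-1/262050) + (156381*(-1/19813) - 102259*(-1/43151))*(-1/11803) = -1/613*(-593/3)*(-1/262050) + (-156381/19813 + 102259/43151)*(-1/11803) = (593/1839)*(-1/262050) - 4721938964/854950763*(-1/11803) = -593/481909950 + 127619972/272729293397 = 61339605854536979/131430960144483600150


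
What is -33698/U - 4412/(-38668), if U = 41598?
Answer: -139937986/201063933 ≈ -0.69599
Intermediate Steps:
-33698/U - 4412/(-38668) = -33698/41598 - 4412/(-38668) = -33698*1/41598 - 4412*(-1/38668) = -16849/20799 + 1103/9667 = -139937986/201063933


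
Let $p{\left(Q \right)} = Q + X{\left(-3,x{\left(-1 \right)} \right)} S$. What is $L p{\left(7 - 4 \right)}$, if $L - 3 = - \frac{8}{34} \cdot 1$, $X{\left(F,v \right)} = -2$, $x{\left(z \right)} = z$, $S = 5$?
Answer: $- \frac{329}{17} \approx -19.353$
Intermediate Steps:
$L = \frac{47}{17}$ ($L = 3 + - \frac{8}{34} \cdot 1 = 3 + \left(-8\right) \frac{1}{34} \cdot 1 = 3 - \frac{4}{17} = \frac{47}{17} \approx 2.7647$)
$p{\left(Q \right)} = -10 + Q$ ($p{\left(Q \right)} = Q - 10 = -10 + Q$)
$L p{\left(7 - 4 \right)} = \frac{47 \left(-10 + \left(7 - 4\right)\right)}{17} = \frac{47 \left(-10 + 3\right)}{17} = \frac{47}{17} \left(-7\right) = - \frac{329}{17}$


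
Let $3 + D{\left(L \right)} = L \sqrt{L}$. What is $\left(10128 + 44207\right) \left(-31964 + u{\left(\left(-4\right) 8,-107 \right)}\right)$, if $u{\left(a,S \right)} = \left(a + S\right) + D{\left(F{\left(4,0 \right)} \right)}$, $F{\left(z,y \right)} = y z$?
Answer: $-1744479510$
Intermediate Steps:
$D{\left(L \right)} = -3 + L^{\frac{3}{2}}$ ($D{\left(L \right)} = -3 + L \sqrt{L} = -3 + L^{\frac{3}{2}}$)
$u{\left(a,S \right)} = -3 + S + a$ ($u{\left(a,S \right)} = \left(a + S\right) - \left(3 - \left(0 \cdot 4\right)^{\frac{3}{2}}\right) = \left(S + a\right) - \left(3 - 0^{\frac{3}{2}}\right) = \left(S + a\right) + \left(-3 + 0\right) = \left(S + a\right) - 3 = -3 + S + a$)
$\left(10128 + 44207\right) \left(-31964 + u{\left(\left(-4\right) 8,-107 \right)}\right) = \left(10128 + 44207\right) \left(-31964 - 142\right) = 54335 \left(-31964 - 142\right) = 54335 \left(-32106\right) = -1744479510$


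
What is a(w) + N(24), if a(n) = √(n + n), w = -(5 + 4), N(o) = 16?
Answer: 16 + 3*I*√2 ≈ 16.0 + 4.2426*I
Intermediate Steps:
w = -9 (w = -1*9 = -9)
a(n) = √2*√n (a(n) = √(2*n) = √2*√n)
a(w) + N(24) = √2*√(-9) + 16 = √2*(3*I) + 16 = 3*I*√2 + 16 = 16 + 3*I*√2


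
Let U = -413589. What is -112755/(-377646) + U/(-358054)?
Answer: 16380217522/11268138407 ≈ 1.4537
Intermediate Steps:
-112755/(-377646) + U/(-358054) = -112755/(-377646) - 413589/(-358054) = -112755*(-1/377646) - 413589*(-1/358054) = 37585/125882 + 413589/358054 = 16380217522/11268138407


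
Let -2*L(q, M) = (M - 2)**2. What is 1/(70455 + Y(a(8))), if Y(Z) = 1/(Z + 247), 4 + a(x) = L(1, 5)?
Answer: 477/33607037 ≈ 1.4193e-5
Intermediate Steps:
L(q, M) = -(-2 + M)**2/2 (L(q, M) = -(M - 2)**2/2 = -(-2 + M)**2/2)
a(x) = -17/2 (a(x) = -4 - (-2 + 5)**2/2 = -4 - 1/2*3**2 = -4 - 1/2*9 = -4 - 9/2 = -17/2)
Y(Z) = 1/(247 + Z)
1/(70455 + Y(a(8))) = 1/(70455 + 1/(247 - 17/2)) = 1/(70455 + 1/(477/2)) = 1/(70455 + 2/477) = 1/(33607037/477) = 477/33607037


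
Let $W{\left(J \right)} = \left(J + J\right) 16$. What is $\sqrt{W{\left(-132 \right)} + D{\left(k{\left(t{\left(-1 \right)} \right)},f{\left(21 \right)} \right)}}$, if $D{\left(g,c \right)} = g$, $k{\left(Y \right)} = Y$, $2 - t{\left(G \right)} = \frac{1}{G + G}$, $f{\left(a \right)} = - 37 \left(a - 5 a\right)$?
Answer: $\frac{i \sqrt{16886}}{2} \approx 64.973 i$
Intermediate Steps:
$f{\left(a \right)} = 148 a$ ($f{\left(a \right)} = - 37 \left(- 4 a\right) = 148 a$)
$t{\left(G \right)} = 2 - \frac{1}{2 G}$ ($t{\left(G \right)} = 2 - \frac{1}{G + G} = 2 - \frac{1}{2 G}$)
$W{\left(J \right)} = 32 J$ ($W{\left(J \right)} = 2 J 16 = 32 J$)
$\sqrt{W{\left(-132 \right)} + D{\left(k{\left(t{\left(-1 \right)} \right)},f{\left(21 \right)} \right)}} = \sqrt{32 \left(-132\right) + \left(2 - \frac{1}{2 \left(-1\right)}\right)} = \sqrt{-4224 + \left(2 - - \frac{1}{2}\right)} = \sqrt{-4224 + \left(2 + \frac{1}{2}\right)} = \sqrt{-4224 + \frac{5}{2}} = \sqrt{- \frac{8443}{2}} = \frac{i \sqrt{16886}}{2}$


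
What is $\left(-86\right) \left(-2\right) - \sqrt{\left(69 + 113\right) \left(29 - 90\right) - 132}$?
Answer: $172 - i \sqrt{11234} \approx 172.0 - 105.99 i$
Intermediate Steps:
$\left(-86\right) \left(-2\right) - \sqrt{\left(69 + 113\right) \left(29 - 90\right) - 132} = 172 - \sqrt{182 \left(-61\right) - 132} = 172 - \sqrt{-11102 - 132} = 172 - \sqrt{-11234} = 172 - i \sqrt{11234}$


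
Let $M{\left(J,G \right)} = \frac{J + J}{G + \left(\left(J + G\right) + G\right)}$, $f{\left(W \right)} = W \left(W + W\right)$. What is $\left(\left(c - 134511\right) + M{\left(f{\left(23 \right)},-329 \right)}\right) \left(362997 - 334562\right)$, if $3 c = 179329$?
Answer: $- \frac{452461587160}{213} \approx -2.1242 \cdot 10^{9}$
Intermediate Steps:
$c = \frac{179329}{3}$ ($c = \frac{1}{3} \cdot 179329 = \frac{179329}{3} \approx 59776.0$)
$f{\left(W \right)} = 2 W^{2}$ ($f{\left(W \right)} = W 2 W = 2 W^{2}$)
$M{\left(J,G \right)} = \frac{2 J}{J + 3 G}$ ($M{\left(J,G \right)} = \frac{2 J}{G + \left(\left(G + J\right) + G\right)} = \frac{2 J}{G + \left(J + 2 G\right)} = \frac{2 J}{J + 3 G}$)
$\left(\left(c - 134511\right) + M{\left(f{\left(23 \right)},-329 \right)}\right) \left(362997 - 334562\right) = \left(\left(\frac{179329}{3} - 134511\right) + \frac{2 \cdot 2 \cdot 23^{2}}{2 \cdot 23^{2} + 3 \left(-329\right)}\right) \left(362997 - 334562\right) = \left(- \frac{224204}{3} + \frac{2 \cdot 2 \cdot 529}{2 \cdot 529 - 987}\right) 28435 = \left(- \frac{224204}{3} + 2 \cdot 1058 \frac{1}{1058 - 987}\right) 28435 = \left(- \frac{224204}{3} + 2 \cdot 1058 \cdot \frac{1}{71}\right) 28435 = \left(- \frac{224204}{3} + \frac{2116}{71}\right) 28435 = \left(- \frac{15912136}{213}\right) 28435 = - \frac{452461587160}{213}$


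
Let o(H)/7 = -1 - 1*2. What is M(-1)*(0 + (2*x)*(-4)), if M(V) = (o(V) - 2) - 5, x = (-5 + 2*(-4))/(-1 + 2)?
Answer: -2912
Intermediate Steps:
x = -13 (x = (-5 - 8)/1 = -13*1 = -13)
o(H) = -21 (o(H) = 7*(-1 - 1*2) = 7*(-1 - 2) = 7*(-3) = -21)
M(V) = -28 (M(V) = (-21 - 2) - 5 = -23 - 5 = -28)
M(-1)*(0 + (2*x)*(-4)) = -28*(0 + (2*(-13))*(-4)) = -28*(0 - 26*(-4)) = -28*(0 + 104) = -28*104 = -2912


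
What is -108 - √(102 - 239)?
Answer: -108 - I*√137 ≈ -108.0 - 11.705*I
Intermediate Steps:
-108 - √(102 - 239) = -108 - √(-137) = -108 - I*√137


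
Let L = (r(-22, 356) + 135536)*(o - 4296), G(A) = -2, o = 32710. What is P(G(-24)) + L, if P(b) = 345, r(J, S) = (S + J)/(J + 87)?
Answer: 250332306461/65 ≈ 3.8513e+9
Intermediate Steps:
r(J, S) = (J + S)/(87 + J)
L = 250332284036/65 (L = ((-22 + 356)/(87 - 22) + 135536)*(32710 - 4296) = (334/65 + 135536)*28414 = (8810174/65)*28414 = 250332284036/65 ≈ 3.8513e+9)
P(G(-24)) + L = 345 + 250332284036/65 = 250332306461/65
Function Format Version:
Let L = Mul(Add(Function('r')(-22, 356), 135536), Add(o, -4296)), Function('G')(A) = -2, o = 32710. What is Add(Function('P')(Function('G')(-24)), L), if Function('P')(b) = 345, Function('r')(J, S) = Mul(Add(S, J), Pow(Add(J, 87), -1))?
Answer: Rational(250332306461, 65) ≈ 3.8513e+9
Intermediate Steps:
Function('r')(J, S) = Mul(Pow(Add(87, J), -1), Add(J, S)) (Function('r')(J, S) = Mul(Add(J, S), Pow(Add(87, J), -1)) = Mul(Pow(Add(87, J), -1), Add(J, S)))
L = Rational(250332284036, 65) (L = Mul(Add(Mul(Pow(Add(87, -22), -1), Add(-22, 356)), 135536), Add(32710, -4296)) = Mul(Add(Mul(Pow(65, -1), 334), 135536), 28414) = Mul(Add(Mul(Rational(1, 65), 334), 135536), 28414) = Mul(Add(Rational(334, 65), 135536), 28414) = Mul(Rational(8810174, 65), 28414) = Rational(250332284036, 65) ≈ 3.8513e+9)
Add(Function('P')(Function('G')(-24)), L) = Add(345, Rational(250332284036, 65)) = Rational(250332306461, 65)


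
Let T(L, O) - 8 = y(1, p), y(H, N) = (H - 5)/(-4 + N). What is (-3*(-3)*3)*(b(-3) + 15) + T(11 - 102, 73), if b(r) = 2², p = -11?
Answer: 7819/15 ≈ 521.27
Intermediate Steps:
b(r) = 4
y(H, N) = (-5 + H)/(-4 + N)
T(L, O) = 124/15 (T(L, O) = 8 + (-5 + 1)/(-4 - 11) = 8 - 4/(-15) = 8 - 1/15*(-4) = 8 + 4/15 = 124/15)
(-3*(-3)*3)*(b(-3) + 15) + T(11 - 102, 73) = (-3*(-3)*3)*(4 + 15) + 124/15 = (9*3)*19 + 124/15 = 27*19 + 124/15 = 513 + 124/15 = 7819/15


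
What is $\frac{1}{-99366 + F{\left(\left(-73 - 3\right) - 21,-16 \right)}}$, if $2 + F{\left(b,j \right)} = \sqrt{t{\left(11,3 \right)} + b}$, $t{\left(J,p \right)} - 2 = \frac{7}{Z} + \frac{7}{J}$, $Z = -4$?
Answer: $- \frac{4372192}{434455978885} - \frac{2 i \sqrt{46519}}{434455978885} \approx -1.0064 \cdot 10^{-5} - 9.9289 \cdot 10^{-10} i$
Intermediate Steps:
$t{\left(J,p \right)} = \frac{1}{4} + \frac{7}{J}$ ($t{\left(J,p \right)} = 2 + \left(\frac{7}{-4} + \frac{7}{J}\right) = 2 + \left(7 \left(- \frac{1}{4}\right) + \frac{7}{J}\right) = 2 - \left(\frac{7}{4} - \frac{7}{J}\right) = \frac{1}{4} + \frac{7}{J}$)
$F{\left(b,j \right)} = -2 + \sqrt{\frac{39}{44} + b}$ ($F{\left(b,j \right)} = -2 + \sqrt{\frac{28 + 11}{4 \cdot 11} + b} = -2 + \sqrt{\frac{1}{4} \cdot \frac{1}{11} \cdot 39 + b} = -2 + \sqrt{\frac{39}{44} + b}$)
$\frac{1}{-99366 + F{\left(\left(-73 - 3\right) - 21,-16 \right)}} = \frac{1}{-99366 - \left(2 - \frac{\sqrt{429 + 484 \left(\left(-73 - 3\right) - 21\right)}}{22}\right)} = \frac{1}{-99366 - \left(2 - \frac{\sqrt{429 + 484 \left(-76 - 21\right)}}{22}\right)} = \frac{1}{-99366 - \left(2 - \frac{\sqrt{429 + 484 \left(-97\right)}}{22}\right)} = \frac{1}{-99366 - \left(2 - \frac{\sqrt{429 - 46948}}{22}\right)} = \frac{1}{-99366 - \left(2 - \frac{\sqrt{-46519}}{22}\right)} = \frac{1}{-99366 - \left(2 - \frac{i \sqrt{46519}}{22}\right)} = \frac{1}{-99368 + \frac{i \sqrt{46519}}{22}}$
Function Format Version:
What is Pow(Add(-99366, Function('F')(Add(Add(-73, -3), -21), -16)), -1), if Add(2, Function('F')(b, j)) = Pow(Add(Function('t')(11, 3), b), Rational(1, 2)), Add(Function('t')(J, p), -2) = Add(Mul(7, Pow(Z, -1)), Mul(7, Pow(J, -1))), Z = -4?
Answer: Add(Rational(-4372192, 434455978885), Mul(Rational(-2, 434455978885), I, Pow(46519, Rational(1, 2)))) ≈ Add(-1.0064e-5, Mul(-9.9289e-10, I))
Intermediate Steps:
Function('t')(J, p) = Add(Rational(1, 4), Mul(7, Pow(J, -1))) (Function('t')(J, p) = Add(2, Add(Mul(7, Pow(-4, -1)), Mul(7, Pow(J, -1)))) = Add(2, Add(Mul(7, Rational(-1, 4)), Mul(7, Pow(J, -1)))) = Add(2, Add(Rational(-7, 4), Mul(7, Pow(J, -1)))) = Add(Rational(1, 4), Mul(7, Pow(J, -1))))
Function('F')(b, j) = Add(-2, Pow(Add(Rational(39, 44), b), Rational(1, 2))) (Function('F')(b, j) = Add(-2, Pow(Add(Mul(Rational(1, 4), Pow(11, -1), Add(28, 11)), b), Rational(1, 2))) = Add(-2, Pow(Add(Mul(Rational(1, 4), Rational(1, 11), 39), b), Rational(1, 2))) = Add(-2, Pow(Add(Rational(39, 44), b), Rational(1, 2))))
Pow(Add(-99366, Function('F')(Add(Add(-73, -3), -21), -16)), -1) = Pow(Add(-99366, Add(-2, Mul(Rational(1, 22), Pow(Add(429, Mul(484, Add(Add(-73, -3), -21))), Rational(1, 2))))), -1) = Pow(Add(-99366, Add(-2, Mul(Rational(1, 22), Pow(Add(429, Mul(484, Add(-76, -21))), Rational(1, 2))))), -1) = Pow(Add(-99366, Add(-2, Mul(Rational(1, 22), Pow(Add(429, Mul(484, -97)), Rational(1, 2))))), -1) = Pow(Add(-99366, Add(-2, Mul(Rational(1, 22), Pow(Add(429, -46948), Rational(1, 2))))), -1) = Pow(Add(-99366, Add(-2, Mul(Rational(1, 22), Pow(-46519, Rational(1, 2))))), -1) = Pow(Add(-99366, Add(-2, Mul(Rational(1, 22), Mul(I, Pow(46519, Rational(1, 2)))))), -1) = Pow(Add(-99366, Add(-2, Mul(Rational(1, 22), I, Pow(46519, Rational(1, 2))))), -1) = Pow(Add(-99368, Mul(Rational(1, 22), I, Pow(46519, Rational(1, 2)))), -1)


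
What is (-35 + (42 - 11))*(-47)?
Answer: 188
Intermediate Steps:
(-35 + (42 - 11))*(-47) = (-35 + 31)*(-47) = -4*(-47) = 188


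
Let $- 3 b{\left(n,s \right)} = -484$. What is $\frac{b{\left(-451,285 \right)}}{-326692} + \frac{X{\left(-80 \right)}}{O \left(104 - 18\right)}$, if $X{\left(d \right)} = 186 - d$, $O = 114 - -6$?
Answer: $\frac{3551463}{140477560} \approx 0.025281$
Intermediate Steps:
$O = 120$ ($O = 114 + 6 = 120$)
$b{\left(n,s \right)} = \frac{484}{3}$ ($b{\left(n,s \right)} = \left(- \frac{1}{3}\right) \left(-484\right) = \frac{484}{3}$)
$\frac{b{\left(-451,285 \right)}}{-326692} + \frac{X{\left(-80 \right)}}{O \left(104 - 18\right)} = \frac{484}{3 \left(-326692\right)} + \frac{186 - -80}{120 \left(104 - 18\right)} = \frac{484}{3} \left(- \frac{1}{326692}\right) + \frac{186 + 80}{120 \cdot 86} = - \frac{121}{245019} + \frac{266}{10320} = - \frac{121}{245019} + 266 \cdot \frac{1}{10320} = - \frac{121}{245019} + \frac{133}{5160} = \frac{3551463}{140477560}$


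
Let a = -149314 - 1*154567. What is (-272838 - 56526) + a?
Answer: -633245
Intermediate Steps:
a = -303881 (a = -149314 - 154567 = -303881)
(-272838 - 56526) + a = (-272838 - 56526) - 303881 = -329364 - 303881 = -633245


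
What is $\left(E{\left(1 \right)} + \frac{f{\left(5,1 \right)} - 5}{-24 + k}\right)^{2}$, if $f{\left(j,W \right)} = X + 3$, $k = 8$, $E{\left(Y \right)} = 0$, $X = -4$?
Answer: $\frac{9}{64} \approx 0.14063$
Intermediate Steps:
$f{\left(j,W \right)} = -1$ ($f{\left(j,W \right)} = -4 + 3 = -1$)
$\left(E{\left(1 \right)} + \frac{f{\left(5,1 \right)} - 5}{-24 + k}\right)^{2} = \left(0 + \frac{-1 - 5}{-24 + 8}\right)^{2} = \left(0 - \frac{6}{-16}\right)^{2} = \left(0 - - \frac{3}{8}\right)^{2} = \left(0 + \frac{3}{8}\right)^{2} = \left(\frac{3}{8}\right)^{2} = \frac{9}{64}$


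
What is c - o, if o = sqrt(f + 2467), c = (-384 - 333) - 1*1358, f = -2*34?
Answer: -2075 - sqrt(2399) ≈ -2124.0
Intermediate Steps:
f = -68
c = -2075 (c = -717 - 1358 = -2075)
o = sqrt(2399) (o = sqrt(-68 + 2467) = sqrt(2399) ≈ 48.980)
c - o = -2075 - sqrt(2399)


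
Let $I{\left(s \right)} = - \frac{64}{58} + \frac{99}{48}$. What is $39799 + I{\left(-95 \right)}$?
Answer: $\frac{18467181}{464} \approx 39800.0$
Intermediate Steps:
$I{\left(s \right)} = \frac{445}{464}$ ($I{\left(s \right)} = \left(-64\right) \frac{1}{58} + 99 \cdot \frac{1}{48} = - \frac{32}{29} + \frac{33}{16} = \frac{445}{464}$)
$39799 + I{\left(-95 \right)} = 39799 + \frac{445}{464} = \frac{18467181}{464}$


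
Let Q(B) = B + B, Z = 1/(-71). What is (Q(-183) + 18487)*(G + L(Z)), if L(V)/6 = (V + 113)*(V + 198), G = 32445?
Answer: 15224299601049/5041 ≈ 3.0201e+9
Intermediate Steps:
Z = -1/71 ≈ -0.014085
L(V) = 6*(113 + V)*(198 + V) (L(V) = 6*((V + 113)*(V + 198)) = 6*((113 + V)*(198 + V)) = 6*(113 + V)*(198 + V))
Q(B) = 2*B
(Q(-183) + 18487)*(G + L(Z)) = (2*(-183) + 18487)*(32445 + (134244 + 6*(-1/71)**2 + 1866*(-1/71))) = (-366 + 18487)*(32445 + (134244 + 6*(1/5041) - 1866/71)) = 18121*(32445 + (134244 + 6/5041 - 1866/71)) = 18121*(32445 + 676591524/5041) = 18121*(840146769/5041) = 15224299601049/5041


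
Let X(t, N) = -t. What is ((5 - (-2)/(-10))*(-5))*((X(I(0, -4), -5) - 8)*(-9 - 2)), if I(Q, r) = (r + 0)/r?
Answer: -2376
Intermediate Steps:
I(Q, r) = 1 (I(Q, r) = r/r = 1)
((5 - (-2)/(-10))*(-5))*((X(I(0, -4), -5) - 8)*(-9 - 2)) = ((5 - (-2)/(-10))*(-5))*((-1*1 - 8)*(-9 - 2)) = ((5 - (-2)*(-1)/10)*(-5))*((-1 - 8)*(-11)) = ((5 - 1*⅕)*(-5))*(-9*(-11)) = ((5 - ⅕)*(-5))*99 = ((24/5)*(-5))*99 = -24*99 = -2376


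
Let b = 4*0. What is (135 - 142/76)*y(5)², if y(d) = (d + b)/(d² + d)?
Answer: 5059/1368 ≈ 3.6981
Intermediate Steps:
b = 0
y(d) = d/(d + d²) (y(d) = (d + 0)/(d² + d) = d/(d + d²))
(135 - 142/76)*y(5)² = (135 - 142/76)*(1/(1 + 5))² = (135 - 142*1/76)*(1/6)² = (135 - 71/38)*(⅙)² = (5059/38)*(1/36) = 5059/1368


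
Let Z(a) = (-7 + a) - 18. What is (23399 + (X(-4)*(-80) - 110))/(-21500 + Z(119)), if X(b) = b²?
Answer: -22009/21406 ≈ -1.0282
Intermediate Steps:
Z(a) = -25 + a
(23399 + (X(-4)*(-80) - 110))/(-21500 + Z(119)) = (23399 + ((-4)²*(-80) - 110))/(-21500 + (-25 + 119)) = (23399 + (16*(-80) - 110))/(-21500 + 94) = (23399 + (-1280 - 110))/(-21406) = (23399 - 1390)*(-1/21406) = 22009*(-1/21406) = -22009/21406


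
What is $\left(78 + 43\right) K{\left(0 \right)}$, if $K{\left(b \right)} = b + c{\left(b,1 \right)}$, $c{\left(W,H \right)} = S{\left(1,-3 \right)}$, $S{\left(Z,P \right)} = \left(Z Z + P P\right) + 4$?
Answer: $1694$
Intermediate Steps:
$S{\left(Z,P \right)} = 4 + P^{2} + Z^{2}$ ($S{\left(Z,P \right)} = \left(Z^{2} + P^{2}\right) + 4 = \left(P^{2} + Z^{2}\right) + 4 = 4 + P^{2} + Z^{2}$)
$c{\left(W,H \right)} = 14$ ($c{\left(W,H \right)} = 4 + \left(-3\right)^{2} + 1^{2} = 4 + 9 + 1 = 14$)
$K{\left(b \right)} = 14 + b$ ($K{\left(b \right)} = b + 14 = 14 + b$)
$\left(78 + 43\right) K{\left(0 \right)} = \left(78 + 43\right) \left(14 + 0\right) = 121 \cdot 14 = 1694$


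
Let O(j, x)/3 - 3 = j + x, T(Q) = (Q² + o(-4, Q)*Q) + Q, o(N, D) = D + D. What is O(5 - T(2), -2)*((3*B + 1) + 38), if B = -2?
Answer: -792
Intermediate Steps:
o(N, D) = 2*D
T(Q) = Q + 3*Q² (T(Q) = (Q² + (2*Q)*Q) + Q = (Q² + 2*Q²) + Q = 3*Q² + Q = Q + 3*Q²)
O(j, x) = 9 + 3*j + 3*x (O(j, x) = 9 + 3*(j + x) = 9 + (3*j + 3*x) = 9 + 3*j + 3*x)
O(5 - T(2), -2)*((3*B + 1) + 38) = (9 + 3*(5 - 2*(1 + 3*2)) + 3*(-2))*((3*(-2) + 1) + 38) = (9 + 3*(5 - 2*(1 + 6)) - 6)*((-6 + 1) + 38) = (9 + 3*(5 - 2*7) - 6)*(-5 + 38) = (9 + 3*(5 - 1*14) - 6)*33 = (9 + 3*(5 - 14) - 6)*33 = (9 + 3*(-9) - 6)*33 = (9 - 27 - 6)*33 = -24*33 = -792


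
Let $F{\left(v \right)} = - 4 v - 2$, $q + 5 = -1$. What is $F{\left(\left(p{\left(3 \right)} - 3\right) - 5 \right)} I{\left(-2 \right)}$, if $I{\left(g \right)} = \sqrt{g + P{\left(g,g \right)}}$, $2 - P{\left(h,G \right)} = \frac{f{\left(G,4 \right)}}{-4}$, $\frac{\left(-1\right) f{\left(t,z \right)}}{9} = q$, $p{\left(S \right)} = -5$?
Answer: $75 \sqrt{6} \approx 183.71$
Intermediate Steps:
$q = -6$ ($q = -5 - 1 = -6$)
$F{\left(v \right)} = -2 - 4 v$
$f{\left(t,z \right)} = 54$ ($f{\left(t,z \right)} = \left(-9\right) \left(-6\right) = 54$)
$P{\left(h,G \right)} = \frac{31}{2}$ ($P{\left(h,G \right)} = 2 - \frac{54}{-4} = 2 - 54 \left(- \frac{1}{4}\right) = 2 - - \frac{27}{2} = 2 + \frac{27}{2} = \frac{31}{2}$)
$I{\left(g \right)} = \sqrt{\frac{31}{2} + g}$ ($I{\left(g \right)} = \sqrt{g + \frac{31}{2}} = \sqrt{\frac{31}{2} + g}$)
$F{\left(\left(p{\left(3 \right)} - 3\right) - 5 \right)} I{\left(-2 \right)} = \left(-2 - 4 \left(\left(-5 - 3\right) - 5\right)\right) \frac{\sqrt{62 + 4 \left(-2\right)}}{2} = \left(-2 - 4 \left(-8 - 5\right)\right) \frac{\sqrt{62 - 8}}{2} = \left(-2 - -52\right) \frac{\sqrt{54}}{2} = \left(-2 + 52\right) \frac{3 \sqrt{6}}{2} = 50 \frac{3 \sqrt{6}}{2} = 75 \sqrt{6}$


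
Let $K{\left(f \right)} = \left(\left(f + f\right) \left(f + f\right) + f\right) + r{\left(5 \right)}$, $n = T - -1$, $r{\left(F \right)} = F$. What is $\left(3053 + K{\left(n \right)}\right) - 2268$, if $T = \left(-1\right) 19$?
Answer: $2068$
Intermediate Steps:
$T = -19$
$n = -18$ ($n = -19 - -1 = -19 + 1 = -18$)
$K{\left(f \right)} = 5 + f + 4 f^{2}$ ($K{\left(f \right)} = \left(\left(f + f\right) \left(f + f\right) + f\right) + 5 = \left(2 f 2 f + f\right) + 5 = \left(4 f^{2} + f\right) + 5 = \left(f + 4 f^{2}\right) + 5 = 5 + f + 4 f^{2}$)
$\left(3053 + K{\left(n \right)}\right) - 2268 = \left(3053 + \left(5 - 18 + 4 \left(-18\right)^{2}\right)\right) - 2268 = \left(3053 + \left(5 - 18 + 4 \cdot 324\right)\right) - 2268 = \left(3053 + \left(5 - 18 + 1296\right)\right) - 2268 = \left(3053 + 1283\right) - 2268 = 4336 - 2268 = 2068$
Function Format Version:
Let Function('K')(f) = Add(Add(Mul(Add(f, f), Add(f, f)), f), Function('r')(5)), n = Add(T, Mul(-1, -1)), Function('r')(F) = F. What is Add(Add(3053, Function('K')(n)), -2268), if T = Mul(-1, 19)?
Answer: 2068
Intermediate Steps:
T = -19
n = -18 (n = Add(-19, Mul(-1, -1)) = Add(-19, 1) = -18)
Function('K')(f) = Add(5, f, Mul(4, Pow(f, 2))) (Function('K')(f) = Add(Add(Mul(Add(f, f), Add(f, f)), f), 5) = Add(Add(Mul(Mul(2, f), Mul(2, f)), f), 5) = Add(Add(Mul(4, Pow(f, 2)), f), 5) = Add(Add(f, Mul(4, Pow(f, 2))), 5) = Add(5, f, Mul(4, Pow(f, 2))))
Add(Add(3053, Function('K')(n)), -2268) = Add(Add(3053, Add(5, -18, Mul(4, Pow(-18, 2)))), -2268) = Add(Add(3053, Add(5, -18, Mul(4, 324))), -2268) = Add(Add(3053, Add(5, -18, 1296)), -2268) = Add(Add(3053, 1283), -2268) = Add(4336, -2268) = 2068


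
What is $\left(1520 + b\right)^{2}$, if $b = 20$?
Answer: $2371600$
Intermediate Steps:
$\left(1520 + b\right)^{2} = \left(1520 + 20\right)^{2} = 1540^{2} = 2371600$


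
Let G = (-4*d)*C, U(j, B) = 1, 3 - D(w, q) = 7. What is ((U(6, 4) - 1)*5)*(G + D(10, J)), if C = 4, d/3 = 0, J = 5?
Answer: 0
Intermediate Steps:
d = 0 (d = 3*0 = 0)
D(w, q) = -4 (D(w, q) = 3 - 1*7 = 3 - 7 = -4)
G = 0 (G = -4*0*4 = 0*4 = 0)
((U(6, 4) - 1)*5)*(G + D(10, J)) = ((1 - 1)*5)*(0 - 4) = (0*5)*(-4) = 0*(-4) = 0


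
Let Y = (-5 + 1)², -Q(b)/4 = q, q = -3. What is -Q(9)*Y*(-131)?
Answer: 25152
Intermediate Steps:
Q(b) = 12 (Q(b) = -4*(-3) = 12)
Y = 16 (Y = (-4)² = 16)
-Q(9)*Y*(-131) = -12*16*(-131) = -192*(-131) = -1*(-25152) = 25152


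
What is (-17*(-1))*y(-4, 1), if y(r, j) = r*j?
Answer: -68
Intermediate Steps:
y(r, j) = j*r
(-17*(-1))*y(-4, 1) = (-17*(-1))*(1*(-4)) = 17*(-4) = -68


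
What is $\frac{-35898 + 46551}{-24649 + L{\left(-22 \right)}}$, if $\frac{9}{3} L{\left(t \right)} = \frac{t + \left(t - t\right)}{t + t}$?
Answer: $- \frac{63918}{147893} \approx -0.43219$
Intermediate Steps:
$L{\left(t \right)} = \frac{1}{6}$ ($L{\left(t \right)} = \frac{\left(t + \left(t - t\right)\right) \frac{1}{t + t}}{3} = \frac{\left(t + 0\right) \frac{1}{2 t}}{3} = \frac{t \frac{1}{2 t}}{3} = \frac{1}{3} \cdot \frac{1}{2} = \frac{1}{6}$)
$\frac{-35898 + 46551}{-24649 + L{\left(-22 \right)}} = \frac{-35898 + 46551}{-24649 + \frac{1}{6}} = \frac{10653}{- \frac{147893}{6}} = 10653 \left(- \frac{6}{147893}\right) = - \frac{63918}{147893}$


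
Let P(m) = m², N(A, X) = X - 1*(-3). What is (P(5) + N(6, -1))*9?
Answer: 243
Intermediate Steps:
N(A, X) = 3 + X (N(A, X) = X + 3 = 3 + X)
(P(5) + N(6, -1))*9 = (5² + (3 - 1))*9 = (25 + 2)*9 = 27*9 = 243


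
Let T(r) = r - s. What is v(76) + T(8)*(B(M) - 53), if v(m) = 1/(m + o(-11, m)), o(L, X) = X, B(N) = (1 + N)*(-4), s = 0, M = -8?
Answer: -30399/152 ≈ -199.99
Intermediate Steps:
B(N) = -4 - 4*N
T(r) = r (T(r) = r - 1*0 = r + 0 = r)
v(m) = 1/(2*m) (v(m) = 1/(m + m) = 1/(2*m))
v(76) + T(8)*(B(M) - 53) = (½)/76 + 8*((-4 - 4*(-8)) - 53) = (½)*(1/76) + 8*((-4 + 32) - 53) = 1/152 + 8*(28 - 53) = 1/152 + 8*(-25) = 1/152 - 200 = -30399/152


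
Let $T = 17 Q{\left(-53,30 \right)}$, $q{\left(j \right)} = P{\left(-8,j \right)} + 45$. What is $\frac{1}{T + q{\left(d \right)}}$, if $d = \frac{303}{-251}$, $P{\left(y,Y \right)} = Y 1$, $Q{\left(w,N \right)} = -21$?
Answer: $- \frac{251}{78615} \approx -0.0031928$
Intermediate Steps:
$P{\left(y,Y \right)} = Y$
$d = - \frac{303}{251}$ ($d = 303 \left(- \frac{1}{251}\right) = - \frac{303}{251} \approx -1.2072$)
$q{\left(j \right)} = 45 + j$ ($q{\left(j \right)} = j + 45 = 45 + j$)
$T = -357$ ($T = 17 \left(-21\right) = -357$)
$\frac{1}{T + q{\left(d \right)}} = \frac{1}{-357 + \left(45 - \frac{303}{251}\right)} = \frac{1}{-357 + \frac{10992}{251}} = \frac{1}{- \frac{78615}{251}} = - \frac{251}{78615}$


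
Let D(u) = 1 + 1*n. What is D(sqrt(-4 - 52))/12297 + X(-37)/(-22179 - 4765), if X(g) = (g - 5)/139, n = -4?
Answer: -1786529/7675820192 ≈ -0.00023275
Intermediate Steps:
X(g) = -5/139 + g/139 (X(g) = (-5 + g)*(1/139) = -5/139 + g/139)
D(u) = -3 (D(u) = 1 + 1*(-4) = 1 - 4 = -3)
D(sqrt(-4 - 52))/12297 + X(-37)/(-22179 - 4765) = -3/12297 + (-5/139 + (1/139)*(-37))/(-22179 - 4765) = -3*1/12297 + (-5/139 - 37/139)/(-26944) = -1/4099 - 42/139*(-1/26944) = -1/4099 + 21/1872608 = -1786529/7675820192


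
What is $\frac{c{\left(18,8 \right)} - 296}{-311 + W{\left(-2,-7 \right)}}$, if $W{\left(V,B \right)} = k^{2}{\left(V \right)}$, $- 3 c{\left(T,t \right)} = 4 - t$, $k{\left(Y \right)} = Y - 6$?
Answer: $\frac{68}{57} \approx 1.193$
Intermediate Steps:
$k{\left(Y \right)} = -6 + Y$ ($k{\left(Y \right)} = Y - 6 = -6 + Y$)
$c{\left(T,t \right)} = - \frac{4}{3} + \frac{t}{3}$ ($c{\left(T,t \right)} = - \frac{4 - t}{3} = - \frac{4}{3} + \frac{t}{3}$)
$W{\left(V,B \right)} = \left(-6 + V\right)^{2}$
$\frac{c{\left(18,8 \right)} - 296}{-311 + W{\left(-2,-7 \right)}} = \frac{\left(- \frac{4}{3} + \frac{1}{3} \cdot 8\right) - 296}{-311 + \left(-6 - 2\right)^{2}} = \frac{\left(- \frac{4}{3} + \frac{8}{3}\right) - 296}{-311 + \left(-8\right)^{2}} = \frac{\frac{4}{3} - 296}{-311 + 64} = - \frac{884}{3 \left(-247\right)} = \left(- \frac{884}{3}\right) \left(- \frac{1}{247}\right) = \frac{68}{57}$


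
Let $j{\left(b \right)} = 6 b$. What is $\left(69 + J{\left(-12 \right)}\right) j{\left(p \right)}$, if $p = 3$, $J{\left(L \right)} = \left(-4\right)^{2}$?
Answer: $1530$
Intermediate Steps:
$J{\left(L \right)} = 16$
$\left(69 + J{\left(-12 \right)}\right) j{\left(p \right)} = \left(69 + 16\right) 6 \cdot 3 = 85 \cdot 18 = 1530$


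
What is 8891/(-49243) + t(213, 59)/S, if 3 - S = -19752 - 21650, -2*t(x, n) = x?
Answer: -746752469/4077812830 ≈ -0.18313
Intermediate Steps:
t(x, n) = -x/2
S = 41405 (S = 3 - (-19752 - 21650) = 3 - 1*(-41402) = 3 + 41402 = 41405)
8891/(-49243) + t(213, 59)/S = 8891/(-49243) - ½*213/41405 = 8891*(-1/49243) - 213/2*1/41405 = -8891/49243 - 213/82810 = -746752469/4077812830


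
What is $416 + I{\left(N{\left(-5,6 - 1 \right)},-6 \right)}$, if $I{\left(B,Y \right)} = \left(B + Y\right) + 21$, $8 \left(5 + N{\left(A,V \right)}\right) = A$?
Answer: $\frac{3403}{8} \approx 425.38$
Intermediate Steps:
$N{\left(A,V \right)} = -5 + \frac{A}{8}$
$I{\left(B,Y \right)} = 21 + B + Y$
$416 + I{\left(N{\left(-5,6 - 1 \right)},-6 \right)} = 416 + \left(21 + \left(-5 + \frac{1}{8} \left(-5\right)\right) - 6\right) = 416 - - \frac{75}{8} = 416 + \frac{75}{8} = \frac{3403}{8}$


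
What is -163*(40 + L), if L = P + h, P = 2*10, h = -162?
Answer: 16626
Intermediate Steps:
P = 20
L = -142 (L = 20 - 162 = -142)
-163*(40 + L) = -163*(40 - 142) = -163*(-102) = 16626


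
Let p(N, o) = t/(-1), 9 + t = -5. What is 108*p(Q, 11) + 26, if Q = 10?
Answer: 1538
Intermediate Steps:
t = -14 (t = -9 - 5 = -14)
p(N, o) = 14 (p(N, o) = -14/(-1) = -14*(-1) = 14)
108*p(Q, 11) + 26 = 108*14 + 26 = 1512 + 26 = 1538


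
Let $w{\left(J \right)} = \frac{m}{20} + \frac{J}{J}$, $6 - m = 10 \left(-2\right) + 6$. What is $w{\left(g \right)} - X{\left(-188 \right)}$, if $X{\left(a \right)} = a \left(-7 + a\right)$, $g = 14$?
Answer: $-36658$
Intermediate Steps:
$m = 20$ ($m = 6 - \left(10 \left(-2\right) + 6\right) = 6 - \left(-20 + 6\right) = 6 - -14 = 6 + 14 = 20$)
$w{\left(J \right)} = 2$ ($w{\left(J \right)} = \frac{20}{20} + \frac{J}{J} = 20 \cdot \frac{1}{20} + 1 = 1 + 1 = 2$)
$w{\left(g \right)} - X{\left(-188 \right)} = 2 - - 188 \left(-7 - 188\right) = 2 - \left(-188\right) \left(-195\right) = 2 - 36660 = -36658$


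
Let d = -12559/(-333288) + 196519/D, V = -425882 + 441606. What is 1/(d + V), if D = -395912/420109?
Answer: -2061761229/397519187142214 ≈ -5.1866e-6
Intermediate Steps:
V = 15724
D = -395912/420109 (D = -395912*1/420109 = -395912/420109 ≈ -0.94240)
d = -429938320707010/2061761229 (d = -12559/(-333288) + 196519/(-395912/420109) = -12559*(-1/333288) + 196519*(-420109/395912) = 12559/333288 - 82559400571/395912 = -429938320707010/2061761229 ≈ -2.0853e+5)
1/(d + V) = 1/(-429938320707010/2061761229 + 15724) = 1/(-397519187142214/2061761229) = -2061761229/397519187142214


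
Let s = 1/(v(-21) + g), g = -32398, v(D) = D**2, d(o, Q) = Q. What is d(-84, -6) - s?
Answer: -191741/31957 ≈ -6.0000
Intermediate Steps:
s = -1/31957 (s = 1/((-21)**2 - 32398) = 1/(441 - 32398) = 1/(-31957) = -1/31957 ≈ -3.1292e-5)
d(-84, -6) - s = -6 - 1*(-1/31957) = -6 + 1/31957 = -191741/31957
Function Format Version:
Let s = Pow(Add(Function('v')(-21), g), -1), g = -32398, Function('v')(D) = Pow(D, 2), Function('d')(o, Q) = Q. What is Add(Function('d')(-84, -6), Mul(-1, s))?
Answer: Rational(-191741, 31957) ≈ -6.0000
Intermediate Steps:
s = Rational(-1, 31957) (s = Pow(Add(Pow(-21, 2), -32398), -1) = Pow(Add(441, -32398), -1) = Pow(-31957, -1) = Rational(-1, 31957) ≈ -3.1292e-5)
Add(Function('d')(-84, -6), Mul(-1, s)) = Add(-6, Mul(-1, Rational(-1, 31957))) = Add(-6, Rational(1, 31957)) = Rational(-191741, 31957)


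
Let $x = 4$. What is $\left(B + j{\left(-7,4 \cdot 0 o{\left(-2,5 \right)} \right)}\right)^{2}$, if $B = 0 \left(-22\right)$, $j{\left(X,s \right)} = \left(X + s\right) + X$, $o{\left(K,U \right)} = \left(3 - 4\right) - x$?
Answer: $196$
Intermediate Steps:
$o{\left(K,U \right)} = -5$ ($o{\left(K,U \right)} = \left(3 - 4\right) - 4 = -1 - 4 = -5$)
$j{\left(X,s \right)} = s + 2 X$
$B = 0$
$\left(B + j{\left(-7,4 \cdot 0 o{\left(-2,5 \right)} \right)}\right)^{2} = \left(0 + \left(4 \cdot 0 \left(-5\right) + 2 \left(-7\right)\right)\right)^{2} = \left(0 + \left(0 \left(-5\right) - 14\right)\right)^{2} = \left(0 + \left(0 - 14\right)\right)^{2} = \left(0 - 14\right)^{2} = \left(-14\right)^{2} = 196$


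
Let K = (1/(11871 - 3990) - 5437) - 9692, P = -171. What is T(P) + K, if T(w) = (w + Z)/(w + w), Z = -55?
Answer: -6795907085/449217 ≈ -15128.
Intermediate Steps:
T(w) = (-55 + w)/(2*w) (T(w) = (w - 55)/(w + w) = (-55 + w)/((2*w)) = (-55 + w)*(1/(2*w)) = (-55 + w)/(2*w))
K = -119231648/7881 (K = (1/7881 - 5437) - 9692 = -42848996/7881 - 9692 = -119231648/7881 ≈ -15129.)
T(P) + K = (½)*(-55 - 171)/(-171) - 119231648/7881 = (½)*(-1/171)*(-226) - 119231648/7881 = 113/171 - 119231648/7881 = -6795907085/449217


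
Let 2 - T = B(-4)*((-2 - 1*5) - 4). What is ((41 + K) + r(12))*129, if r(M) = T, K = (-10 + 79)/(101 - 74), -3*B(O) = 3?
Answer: 13373/3 ≈ 4457.7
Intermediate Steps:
B(O) = -1 (B(O) = -1/3*3 = -1)
K = 23/9 (K = 69/27 = 69*(1/27) = 23/9 ≈ 2.5556)
T = -9 (T = 2 - (-1)*((-2 - 1*5) - 4) = 2 - (-1)*((-2 - 5) - 4) = 2 - (-1)*(-7 - 4) = 2 - (-1)*(-11) = 2 - 1*11 = 2 - 11 = -9)
r(M) = -9
((41 + K) + r(12))*129 = ((41 + 23/9) - 9)*129 = (392/9 - 9)*129 = (311/9)*129 = 13373/3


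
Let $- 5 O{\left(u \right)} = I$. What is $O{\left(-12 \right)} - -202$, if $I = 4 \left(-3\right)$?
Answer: $\frac{1022}{5} \approx 204.4$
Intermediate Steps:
$I = -12$
$O{\left(u \right)} = \frac{12}{5}$ ($O{\left(u \right)} = \left(- \frac{1}{5}\right) \left(-12\right) = \frac{12}{5}$)
$O{\left(-12 \right)} - -202 = \frac{12}{5} - -202 = \frac{12}{5} + 202 = \frac{1022}{5}$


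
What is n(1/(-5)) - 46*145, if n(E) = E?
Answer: -33351/5 ≈ -6670.2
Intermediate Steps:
n(1/(-5)) - 46*145 = 1/(-5) - 46*145 = 1*(-⅕) - 6670 = -⅕ - 6670 = -33351/5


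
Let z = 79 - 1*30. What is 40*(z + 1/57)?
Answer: 111760/57 ≈ 1960.7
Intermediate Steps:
z = 49 (z = 79 - 30 = 49)
40*(z + 1/57) = 40*(49 + 1/57) = 40*(2794/57) = 111760/57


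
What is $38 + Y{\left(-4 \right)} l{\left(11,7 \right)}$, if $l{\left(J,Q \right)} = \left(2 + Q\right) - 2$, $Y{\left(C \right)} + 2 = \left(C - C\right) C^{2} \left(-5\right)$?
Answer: $24$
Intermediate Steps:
$Y{\left(C \right)} = -2$ ($Y{\left(C \right)} = -2 + \left(C - C\right) C^{2} \left(-5\right) = -2 + 0 C^{2} \left(-5\right) = -2 + 0 \left(-5\right) = -2 + 0 = -2$)
$l{\left(J,Q \right)} = Q$
$38 + Y{\left(-4 \right)} l{\left(11,7 \right)} = 38 - 14 = 24$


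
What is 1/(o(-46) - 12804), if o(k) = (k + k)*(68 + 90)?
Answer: -1/27340 ≈ -3.6576e-5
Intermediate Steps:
o(k) = 316*k (o(k) = (2*k)*158 = 316*k)
1/(o(-46) - 12804) = 1/(316*(-46) - 12804) = 1/(-14536 - 12804) = 1/(-27340) = -1/27340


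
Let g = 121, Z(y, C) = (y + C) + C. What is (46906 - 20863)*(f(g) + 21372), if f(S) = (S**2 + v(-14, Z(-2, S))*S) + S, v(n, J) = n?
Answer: 896920920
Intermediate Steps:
Z(y, C) = y + 2*C (Z(y, C) = (C + y) + C = y + 2*C)
f(S) = S**2 - 13*S (f(S) = (S**2 - 14*S) + S = S**2 - 13*S)
(46906 - 20863)*(f(g) + 21372) = (46906 - 20863)*(121*(-13 + 121) + 21372) = 26043*(121*108 + 21372) = 26043*(13068 + 21372) = 26043*34440 = 896920920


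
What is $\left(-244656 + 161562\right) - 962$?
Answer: $-84056$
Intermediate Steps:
$\left(-244656 + 161562\right) - 962 = -83094 + \left(-34882 + 33920\right) = -83094 - 962 = -84056$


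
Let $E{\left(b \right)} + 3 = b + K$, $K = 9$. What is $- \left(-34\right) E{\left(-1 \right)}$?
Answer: $170$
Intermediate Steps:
$E{\left(b \right)} = 6 + b$ ($E{\left(b \right)} = -3 + \left(b + 9\right) = -3 + \left(9 + b\right) = 6 + b$)
$- \left(-34\right) E{\left(-1 \right)} = - \left(-34\right) \left(6 - 1\right) = - \left(-34\right) 5 = \left(-1\right) \left(-170\right) = 170$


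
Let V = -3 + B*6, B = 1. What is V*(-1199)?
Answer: -3597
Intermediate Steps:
V = 3 (V = -3 + 1*6 = -3 + 6 = 3)
V*(-1199) = 3*(-1199) = -3597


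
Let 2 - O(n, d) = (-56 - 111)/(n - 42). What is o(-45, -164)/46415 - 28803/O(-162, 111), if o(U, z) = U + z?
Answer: -272725864349/11186015 ≈ -24381.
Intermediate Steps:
O(n, d) = 2 + 167/(-42 + n) (O(n, d) = 2 - (-56 - 111)/(n - 42) = 2 - (-167)/(-42 + n) = 2 + 167/(-42 + n))
o(-45, -164)/46415 - 28803/O(-162, 111) = (-45 - 164)/46415 - 28803*(-42 - 162)/(83 + 2*(-162)) = -209*1/46415 - 28803*(-204/(83 - 324)) = -209/46415 - 28803/((-1/204*(-241))) = -209/46415 - 28803/241/204 = -209/46415 - 28803*204/241 = -209/46415 - 5875812/241 = -272725864349/11186015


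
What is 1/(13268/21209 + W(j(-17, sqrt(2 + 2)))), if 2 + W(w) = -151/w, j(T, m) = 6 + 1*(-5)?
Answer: -21209/3231709 ≈ -0.0065628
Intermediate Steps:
j(T, m) = 1 (j(T, m) = 6 - 5 = 1)
W(w) = -2 - 151/w
1/(13268/21209 + W(j(-17, sqrt(2 + 2)))) = 1/(13268/21209 + (-2 - 151/1)) = 1/(13268*(1/21209) + (-2 - 151*1)) = 1/(13268/21209 + (-2 - 151)) = 1/(13268/21209 - 153) = 1/(-3231709/21209) = -21209/3231709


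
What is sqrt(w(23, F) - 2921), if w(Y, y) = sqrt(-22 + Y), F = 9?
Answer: 2*I*sqrt(730) ≈ 54.037*I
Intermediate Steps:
sqrt(w(23, F) - 2921) = sqrt(sqrt(-22 + 23) - 2921) = sqrt(sqrt(1) - 2921) = sqrt(1 - 2921) = sqrt(-2920) = 2*I*sqrt(730)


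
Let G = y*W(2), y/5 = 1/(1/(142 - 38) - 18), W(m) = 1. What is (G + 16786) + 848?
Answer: 32992694/1871 ≈ 17634.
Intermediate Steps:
y = -520/1871 (y = 5/(1/(142 - 38) - 18) = 5/(1/104 - 18) = 5/(-1871/104) = 5*(-104/1871) = -520/1871 ≈ -0.27793)
G = -520/1871 (G = -520/1871*1 = -520/1871 ≈ -0.27793)
(G + 16786) + 848 = (-520/1871 + 16786) + 848 = 31406086/1871 + 848 = 32992694/1871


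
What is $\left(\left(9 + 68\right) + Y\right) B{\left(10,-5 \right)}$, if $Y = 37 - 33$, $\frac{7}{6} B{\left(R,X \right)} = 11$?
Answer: $\frac{5346}{7} \approx 763.71$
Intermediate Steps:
$B{\left(R,X \right)} = \frac{66}{7}$ ($B{\left(R,X \right)} = \frac{6}{7} \cdot 11 = \frac{66}{7}$)
$Y = 4$
$\left(\left(9 + 68\right) + Y\right) B{\left(10,-5 \right)} = \left(\left(9 + 68\right) + 4\right) \frac{66}{7} = \left(77 + 4\right) \frac{66}{7} = 81 \cdot \frac{66}{7} = \frac{5346}{7}$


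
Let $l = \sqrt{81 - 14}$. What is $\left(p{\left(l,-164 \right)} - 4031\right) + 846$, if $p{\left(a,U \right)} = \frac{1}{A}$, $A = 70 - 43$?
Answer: $- \frac{85994}{27} \approx -3185.0$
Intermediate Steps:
$A = 27$ ($A = 70 - 43 = 27$)
$l = \sqrt{67} \approx 8.1853$
$p{\left(a,U \right)} = \frac{1}{27}$
$\left(p{\left(l,-164 \right)} - 4031\right) + 846 = \left(\frac{1}{27} - 4031\right) + 846 = - \frac{108836}{27} + 846 = - \frac{85994}{27}$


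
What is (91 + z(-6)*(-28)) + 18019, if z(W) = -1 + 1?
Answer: 18110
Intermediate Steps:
z(W) = 0
(91 + z(-6)*(-28)) + 18019 = (91 + 0*(-28)) + 18019 = (91 + 0) + 18019 = 91 + 18019 = 18110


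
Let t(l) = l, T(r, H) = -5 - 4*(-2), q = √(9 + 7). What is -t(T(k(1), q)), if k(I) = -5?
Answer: -3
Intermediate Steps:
q = 4 (q = √16 = 4)
T(r, H) = 3 (T(r, H) = -5 + 8 = 3)
-t(T(k(1), q)) = -1*3 = -3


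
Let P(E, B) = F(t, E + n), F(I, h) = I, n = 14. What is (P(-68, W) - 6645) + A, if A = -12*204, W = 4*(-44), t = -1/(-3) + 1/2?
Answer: -54553/6 ≈ -9092.2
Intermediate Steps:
t = 5/6 (t = -1*(-1/3) + 1*(1/2) = 1/3 + 1/2 = 5/6 ≈ 0.83333)
W = -176
A = -2448
P(E, B) = 5/6
(P(-68, W) - 6645) + A = (5/6 - 6645) - 2448 = -39865/6 - 2448 = -54553/6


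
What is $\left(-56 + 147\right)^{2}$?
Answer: $8281$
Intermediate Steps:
$\left(-56 + 147\right)^{2} = 91^{2} = 8281$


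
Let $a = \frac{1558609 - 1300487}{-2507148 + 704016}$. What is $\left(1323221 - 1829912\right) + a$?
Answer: $- \frac{456815507167}{901566} \approx -5.0669 \cdot 10^{5}$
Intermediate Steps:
$a = - \frac{129061}{901566}$ ($a = \frac{258122}{-1803132} = 258122 \left(- \frac{1}{1803132}\right) = - \frac{129061}{901566} \approx -0.14315$)
$\left(1323221 - 1829912\right) + a = \left(1323221 - 1829912\right) - \frac{129061}{901566} = -506691 - \frac{129061}{901566} = - \frac{456815507167}{901566}$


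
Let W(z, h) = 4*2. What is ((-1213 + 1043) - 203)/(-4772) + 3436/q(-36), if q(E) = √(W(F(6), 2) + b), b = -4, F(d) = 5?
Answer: 8198669/4772 ≈ 1718.1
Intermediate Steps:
W(z, h) = 8
q(E) = 2 (q(E) = √(8 - 4) = √4 = 2)
((-1213 + 1043) - 203)/(-4772) + 3436/q(-36) = ((-1213 + 1043) - 203)/(-4772) + 3436/2 = (-170 - 203)*(-1/4772) + 3436*(½) = -373*(-1/4772) + 1718 = 373/4772 + 1718 = 8198669/4772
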